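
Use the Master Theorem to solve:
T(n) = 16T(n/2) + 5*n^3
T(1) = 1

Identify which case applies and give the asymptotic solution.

a=16, b=2, f(n)=5*n^3.
log_2(16) = 4 > 3.
Since f(n) = O(n^3) is polynomially smaller than n^4, Case 1 applies.
T(n) = Theta(n^4).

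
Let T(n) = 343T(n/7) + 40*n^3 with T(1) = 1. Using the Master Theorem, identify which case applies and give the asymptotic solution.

a=343, b=7, f(n)=40*n^3.
log_7(343) = 3, so n^(log_b(a)) = n^3.
f(n) = Theta(n^3), so Case 2 applies.
T(n) = Theta(n^3 log n).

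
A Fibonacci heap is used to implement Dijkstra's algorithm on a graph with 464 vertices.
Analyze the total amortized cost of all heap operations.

Dijkstra performs 464 insert, 464 extract-min, and at most E decrease-key operations. With Fibonacci heap: insert O(1) amortized, extract-min O(log n) amortized, decrease-key O(1) amortized. Total with n = 464: O(n * 1 + n * log n + E * 1) = O(n log n + E).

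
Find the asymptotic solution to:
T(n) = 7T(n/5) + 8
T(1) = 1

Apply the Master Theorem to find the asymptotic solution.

a=7, b=5, f(n)=8. log_5(7) = 1.209. Case 1 of Master Theorem: T(n) = O(n^1.209).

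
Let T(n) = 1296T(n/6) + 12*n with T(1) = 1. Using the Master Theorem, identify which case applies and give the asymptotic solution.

a=1296, b=6, f(n)=12*n.
log_6(1296) = 4 > 1.
Since f(n) = O(n^1) is polynomially smaller than n^4, Case 1 applies.
T(n) = Theta(n^4).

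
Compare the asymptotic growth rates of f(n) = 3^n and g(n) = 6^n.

g(n) = 6^n grows faster: (6/3)^n -> infinity since 6/3 > 1.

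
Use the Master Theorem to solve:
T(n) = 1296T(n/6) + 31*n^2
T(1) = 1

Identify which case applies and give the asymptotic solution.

a=1296, b=6, f(n)=31*n^2.
log_6(1296) = 4 > 2.
Since f(n) = O(n^2) is polynomially smaller than n^4, Case 1 applies.
T(n) = Theta(n^4).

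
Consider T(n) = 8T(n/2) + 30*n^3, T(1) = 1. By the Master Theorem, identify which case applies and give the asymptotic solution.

a=8, b=2, f(n)=30*n^3.
log_2(8) = 3, so n^(log_b(a)) = n^3.
f(n) = Theta(n^3), so Case 2 applies.
T(n) = Theta(n^3 log n).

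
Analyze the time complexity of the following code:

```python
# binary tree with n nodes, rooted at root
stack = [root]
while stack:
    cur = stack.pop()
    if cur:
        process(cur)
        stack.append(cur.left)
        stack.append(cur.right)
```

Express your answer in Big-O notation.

Time complexity: O(n).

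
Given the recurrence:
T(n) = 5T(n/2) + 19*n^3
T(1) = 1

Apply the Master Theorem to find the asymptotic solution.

a=5, b=2, f(n)=19*n^3. log_2(5) = 2.322 < 3. Case 3: T(n) = O(n^3).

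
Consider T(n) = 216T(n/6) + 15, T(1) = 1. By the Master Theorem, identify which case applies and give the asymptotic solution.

a=216, b=6, f(n)=15.
log_6(216) = 3 > 0.
Since f(n) = O(n^0) is polynomially smaller than n^3, Case 1 applies.
T(n) = Theta(n^3).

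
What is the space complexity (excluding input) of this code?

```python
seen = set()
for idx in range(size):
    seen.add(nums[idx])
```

Space complexity: O(n).
Auxiliary storage grows linearly with the input size n in the worst case.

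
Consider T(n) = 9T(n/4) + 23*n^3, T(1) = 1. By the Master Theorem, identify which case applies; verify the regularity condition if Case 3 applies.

a=9, b=4, f(n)=23*n^3.
log_4(9) = 1.585 < 3.
f(n) = Omega(n^(1.585+epsilon)) for some epsilon > 0, so Case 3 is the candidate.
Regularity: a*f(n/b) = 9*23*(n/4)^3 = (9/64)*23*n^3 <= c*f(n) with c = 9/64 < 1. Satisfied.
Case 3: T(n) = Theta(n^3).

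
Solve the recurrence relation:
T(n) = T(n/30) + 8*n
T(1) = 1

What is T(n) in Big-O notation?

Geometric series: 8*n*(1 + 1/30 + 1/30^2 + ...) = O(n). T(n) = O(n).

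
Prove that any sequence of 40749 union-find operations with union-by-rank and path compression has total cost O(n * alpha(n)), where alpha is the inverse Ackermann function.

Using Tarjan's analysis with rank-based potential function. Union-by-rank keeps tree height O(log n). Path compression flattens paths during find. For n = 40749 operations, total cost is O(n * alpha(n)), effectively O(n) since alpha grows incredibly slowly.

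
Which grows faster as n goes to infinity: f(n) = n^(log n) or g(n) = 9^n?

g(n) = 9^n grows faster: take logs: log(n^(log n)) = (log n)^2, log(9^n) = n log 9; n dominates (log n)^2.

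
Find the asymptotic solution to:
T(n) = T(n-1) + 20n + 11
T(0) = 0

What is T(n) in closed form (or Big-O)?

Dominant term in sum is 20*sum(i, i=1..n) = 20*n*(n+1)/2 = O(n^2).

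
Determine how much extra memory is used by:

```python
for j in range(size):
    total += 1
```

Space complexity: O(1).
Only a constant amount of auxiliary storage is used; nothing grows with n.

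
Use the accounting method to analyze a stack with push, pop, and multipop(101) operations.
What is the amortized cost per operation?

Assign 2 credits per push (1 for the push, 1 saved for a future pop). Each pop or element popped by multipop(101) uses 1 saved credit. Total credits never go negative, so amortized cost is O(1).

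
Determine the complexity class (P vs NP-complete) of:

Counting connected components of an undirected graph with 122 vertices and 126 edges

This problem is in P: BFS/DFS visits each vertex and edge once: O(V+E).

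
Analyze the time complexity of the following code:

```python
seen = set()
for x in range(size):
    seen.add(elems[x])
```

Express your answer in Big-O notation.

Time complexity: O(n).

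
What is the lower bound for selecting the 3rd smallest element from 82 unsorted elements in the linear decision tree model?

Selecting the 3rd smallest of 82 elements requires Omega(n) comparisons. Every element must be compared at least once. The BFPRT algorithm achieves O(n), making this tight.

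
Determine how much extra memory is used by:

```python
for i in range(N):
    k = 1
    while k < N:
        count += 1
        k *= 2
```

Space complexity: O(1).
Only a constant amount of auxiliary storage is used; nothing grows with n.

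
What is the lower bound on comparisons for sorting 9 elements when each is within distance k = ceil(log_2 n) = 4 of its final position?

Partition the 9 positions into floor(n/k) blocks of k = 4 consecutive positions; any permutation within a block keeps every element within k of its final position, so there are at least (k!)^(n/k) distinguishable inputs. Lower bound: log_2((k!)^(n/k)) = (n/k) * log_2(k!) = Theta(n log k); with k = ceil(log_2 n), this is Omega(n log log n).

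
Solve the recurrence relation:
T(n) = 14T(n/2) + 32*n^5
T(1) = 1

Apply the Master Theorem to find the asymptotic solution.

a=14, b=2, f(n)=32*n^5. log_2(14) = 3.807 < 5. Case 3: T(n) = O(n^5).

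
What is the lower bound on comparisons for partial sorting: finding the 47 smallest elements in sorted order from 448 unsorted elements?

Finding 47 smallest of 448 in sorted order: Omega(448) to identify the 47 smallest, plus Omega(47 log 47) to sort them. Total: Omega(n + k log k).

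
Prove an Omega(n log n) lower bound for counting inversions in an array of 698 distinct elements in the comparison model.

Decision-tree argument: at any leaf, the comparisons made (with transitivity) must totally order all 698 elements -- otherwise some pair (i,j) is unordered, and an adversary can present two inputs agreeing on every comparison made but with that pair flipped, changing the inversion count by 1, so the leaf's output is wrong on one of them. Hence the tree has >= 698! leaves and height >= log_2(698!) = Omega(n log n). Modified merge sort achieves O(n log n).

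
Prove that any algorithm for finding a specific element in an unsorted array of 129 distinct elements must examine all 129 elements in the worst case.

Adversary argument: if the algorithm examines fewer than 129 elements, the adversary places the target in an unexamined position. The algorithm cannot distinguish 'not present' from 'in unexamined position'.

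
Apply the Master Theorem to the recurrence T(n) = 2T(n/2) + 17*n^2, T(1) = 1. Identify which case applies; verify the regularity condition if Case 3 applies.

a=2, b=2, f(n)=17*n^2.
log_2(2) = 1 < 2.
f(n) = Omega(n^(1+epsilon)) for some epsilon > 0, so Case 3 is the candidate.
Regularity: a*f(n/b) = 2*17*(n/2)^2 = (2/4)*17*n^2 <= c*f(n) with c = 2/4 < 1. Satisfied.
Case 3: T(n) = Theta(n^2).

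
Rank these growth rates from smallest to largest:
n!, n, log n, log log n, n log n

Ordered by growth rate: log log n < log n < n < n log n < n!.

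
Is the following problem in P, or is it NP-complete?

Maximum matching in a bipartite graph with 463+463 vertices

This problem is in P: Hopcroft-Karp runs in O(E sqrt(V)).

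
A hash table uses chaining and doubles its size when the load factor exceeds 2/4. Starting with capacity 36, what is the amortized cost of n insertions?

Rehashing occurs when load exceeds 2/4. Total rehash cost is geometric series summing to O(n). Each insertion itself is O(1). Amortized: O(1).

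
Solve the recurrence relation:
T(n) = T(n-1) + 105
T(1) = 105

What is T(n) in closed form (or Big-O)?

Unrolling: T(n) = T(n-1) + 105 = T(n-2) + 2*105 = ... = T(1) + (n-1)*105 = 105 + (n-1)*105 = 105n.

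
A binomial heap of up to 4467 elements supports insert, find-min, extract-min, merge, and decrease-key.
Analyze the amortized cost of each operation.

A binomial heap with n <= 4467 elements has at most floor(log_2 4467) + 1 = 13 trees. Using potential Phi = number of trees: Insert adds one tree, but cascading merges reduce count -- amortized O(1). Find-min reads the cached minimum pointer: O(1). Extract-min creates O(log n) new trees: O(log n). Merge combines tree lists: O(log n). Decrease-key sifts the element up its tree of height <= log n: O(log n).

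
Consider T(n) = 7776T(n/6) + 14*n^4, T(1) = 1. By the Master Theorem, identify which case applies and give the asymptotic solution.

a=7776, b=6, f(n)=14*n^4.
log_6(7776) = 5 > 4.
Since f(n) = O(n^4) is polynomially smaller than n^5, Case 1 applies.
T(n) = Theta(n^5).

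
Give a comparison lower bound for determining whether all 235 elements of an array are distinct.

In the algebraic decision-tree model, the YES region for element distinctness on 235 elements has 235! connected components (one per ordering). Ben-Or's theorem then gives a lower bound of Omega(log(n!)) = Omega(n log n).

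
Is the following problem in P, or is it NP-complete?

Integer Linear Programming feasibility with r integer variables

This problem is NP-complete: ILP feasibility is NP-complete (LP relaxation is in P).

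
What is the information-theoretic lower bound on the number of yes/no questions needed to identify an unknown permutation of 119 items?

There are 119! = 55745857612076058813234317117419771556272886109483581752463927935846946310374691578057284710599874844234646982443450754604453404911734348832487342619913750049708004343808000000000000000000000000000 permutations. Each yes/no question gives at most 1 bit, so at least ceil(log_2(55745857612076058813234317117419771556272886109483581752463927935846946310374691578057284710599874844234646982443450754604453404911734348832487342619913750049708004343808000000000000000000000000000)) = 654 questions are needed.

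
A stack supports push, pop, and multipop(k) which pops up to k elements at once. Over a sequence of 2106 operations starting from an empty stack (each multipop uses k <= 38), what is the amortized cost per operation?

Each element is pushed exactly once and popped at most once (whether by pop or as part of a multipop). So the total number of individual pops over the whole sequence is at most the number of pushes, which is at most 2106. Total work <= 2 * 2106, hence O(1) amortized per operation.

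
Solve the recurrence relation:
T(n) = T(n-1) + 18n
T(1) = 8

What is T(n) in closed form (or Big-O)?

Unrolling: T(n) = 8 + 18*(2 + 3 + ... + n) = 8 + 18*(n(n+1)/2 - 1) = O(n^2).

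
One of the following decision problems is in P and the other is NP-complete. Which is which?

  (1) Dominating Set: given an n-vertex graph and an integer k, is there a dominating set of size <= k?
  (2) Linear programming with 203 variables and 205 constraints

(1) is NP-complete: reduces from Set Cover (with k part of the input).
(2) is P: the ellipsoid and interior-point methods run in polynomial time.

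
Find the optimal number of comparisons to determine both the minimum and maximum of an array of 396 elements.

Naive approach: 790 comparisons (395 for max + 395 for min).
Optimal: Compare elements in pairs first (floor(n/2) = 198 comparisons), then find max among winners and min among losers (197 comparisons each).
Total: ceil(3n/2) - 2 = 592 comparisons. An adversary argument shows this is also a lower bound.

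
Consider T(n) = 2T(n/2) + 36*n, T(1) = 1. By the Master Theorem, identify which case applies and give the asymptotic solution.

a=2, b=2, f(n)=36*n.
log_2(2) = 1, so n^(log_b(a)) = n.
f(n) = Theta(n), so Case 2 applies.
T(n) = Theta(n log n).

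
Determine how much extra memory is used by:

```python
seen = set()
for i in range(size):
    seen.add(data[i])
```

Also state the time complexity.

Space complexity: O(n).
Auxiliary storage grows linearly with the input size n in the worst case.
Time complexity: O(n).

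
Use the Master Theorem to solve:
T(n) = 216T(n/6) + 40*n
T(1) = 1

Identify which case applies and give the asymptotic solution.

a=216, b=6, f(n)=40*n.
log_6(216) = 3 > 1.
Since f(n) = O(n^1) is polynomially smaller than n^3, Case 1 applies.
T(n) = Theta(n^3).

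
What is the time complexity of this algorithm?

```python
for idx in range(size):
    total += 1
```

Time complexity: O(n).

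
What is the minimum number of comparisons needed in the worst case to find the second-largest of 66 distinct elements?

Lower bound: finding the max needs 66-1 comparisons. By the adversary weight-doubling argument, the max must personally win >= ceil(log_2(66)) = 7 comparisons; the 2nd-largest is among those 7 losers, needing 7-1 more comparisons. Total >= 66-1 + 7-1 = 71. A balanced knockout tournament achieves this.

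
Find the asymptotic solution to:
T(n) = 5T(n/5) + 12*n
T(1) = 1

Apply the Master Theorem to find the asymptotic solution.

a=5, b=5, f(n)=12*n. log_5(5) = 1. Case 2: T(n) = O(n log n).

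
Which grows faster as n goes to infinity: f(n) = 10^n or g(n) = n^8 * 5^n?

f(n) = 10^n grows faster: 10^n / (n^8 5^n) = (10/5)^n / n^8 -> infinity since 10/5 > 1.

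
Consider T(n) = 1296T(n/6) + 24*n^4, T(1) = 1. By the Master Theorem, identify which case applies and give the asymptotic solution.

a=1296, b=6, f(n)=24*n^4.
log_6(1296) = 4, so n^(log_b(a)) = n^4.
f(n) = Theta(n^4), so Case 2 applies.
T(n) = Theta(n^4 log n).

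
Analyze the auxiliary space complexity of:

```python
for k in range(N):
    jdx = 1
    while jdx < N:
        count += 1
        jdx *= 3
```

Space complexity: O(1).
Only a constant amount of auxiliary storage is used; nothing grows with n.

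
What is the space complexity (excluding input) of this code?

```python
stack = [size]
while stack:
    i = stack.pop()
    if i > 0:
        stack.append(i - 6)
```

Space complexity: O(1).
Only a constant amount of auxiliary storage is used; nothing grows with n.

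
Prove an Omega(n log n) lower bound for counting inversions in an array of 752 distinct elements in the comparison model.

Decision-tree argument: at any leaf, the comparisons made (with transitivity) must totally order all 752 elements -- otherwise some pair (i,j) is unordered, and an adversary can present two inputs agreeing on every comparison made but with that pair flipped, changing the inversion count by 1, so the leaf's output is wrong on one of them. Hence the tree has >= 752! leaves and height >= log_2(752!) = Omega(n log n). Modified merge sort achieves O(n log n).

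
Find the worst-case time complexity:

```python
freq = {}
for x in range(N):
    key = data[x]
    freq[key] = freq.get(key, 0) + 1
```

Time complexity: O(n).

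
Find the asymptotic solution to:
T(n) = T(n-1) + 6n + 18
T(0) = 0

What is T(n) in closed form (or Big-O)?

Dominant term in sum is 6*sum(i, i=1..n) = 6*n*(n+1)/2 = O(n^2).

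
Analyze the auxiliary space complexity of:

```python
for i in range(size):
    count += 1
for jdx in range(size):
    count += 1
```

Space complexity: O(1).
Only a constant amount of auxiliary storage is used; nothing grows with n.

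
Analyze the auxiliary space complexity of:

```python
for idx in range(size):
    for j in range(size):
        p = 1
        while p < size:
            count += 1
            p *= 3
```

Space complexity: O(1).
Only a constant amount of auxiliary storage is used; nothing grows with n.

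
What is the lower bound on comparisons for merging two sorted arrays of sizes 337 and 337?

Adversary argument: with sizes 337 and 337 (differing by at most 1), interleave the two arrays so that every consecutive pair in the output comes from different inputs. Then each of the 673 adjacent output pairs must be directly compared, or the algorithm cannot determine their relative order. So 673 comparisons are necessary; standard merge achieves this.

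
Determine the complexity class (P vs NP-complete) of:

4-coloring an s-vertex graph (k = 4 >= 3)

This problem is NP-complete: graph k-coloring for k>=3 is NP-complete by reduction from 3-SAT.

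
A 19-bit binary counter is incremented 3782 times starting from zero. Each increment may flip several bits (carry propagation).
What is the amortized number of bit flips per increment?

Bit i flips on every 2^i-th increment, so over 3782 increments bit i flips floor(3782/2^i) times. Summing over i: total flips < 2 * 3782. Amortized: < 2 = O(1) per increment.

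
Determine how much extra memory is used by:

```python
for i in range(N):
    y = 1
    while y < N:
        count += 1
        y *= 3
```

Space complexity: O(1).
Only a constant amount of auxiliary storage is used; nothing grows with n.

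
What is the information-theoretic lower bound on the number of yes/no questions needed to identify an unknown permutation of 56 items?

There are 56! = 710998587804863451854045647463724949736497978881168458687447040000000000000 permutations. Each yes/no question gives at most 1 bit, so at least ceil(log_2(710998587804863451854045647463724949736497978881168458687447040000000000000)) = 249 questions are needed.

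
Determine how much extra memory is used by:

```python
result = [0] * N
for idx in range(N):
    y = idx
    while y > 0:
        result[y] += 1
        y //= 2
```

Space complexity: O(n).
Auxiliary storage grows linearly with the input size n in the worst case.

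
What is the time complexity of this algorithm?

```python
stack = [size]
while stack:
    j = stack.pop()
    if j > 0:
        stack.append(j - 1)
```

Time complexity: O(n).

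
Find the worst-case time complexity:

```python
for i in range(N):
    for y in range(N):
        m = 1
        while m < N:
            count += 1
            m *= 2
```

Time complexity: O(n^2 log n).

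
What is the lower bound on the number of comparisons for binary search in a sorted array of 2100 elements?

With 2100 possible positions, we need at least ceil(log_2(2100)) = 12 comparisons. Each comparison splits the remaining candidates by at most half.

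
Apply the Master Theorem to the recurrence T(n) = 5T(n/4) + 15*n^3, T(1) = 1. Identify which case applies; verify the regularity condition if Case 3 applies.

a=5, b=4, f(n)=15*n^3.
log_4(5) = 1.161 < 3.
f(n) = Omega(n^(1.161+epsilon)) for some epsilon > 0, so Case 3 is the candidate.
Regularity: a*f(n/b) = 5*15*(n/4)^3 = (5/64)*15*n^3 <= c*f(n) with c = 5/64 < 1. Satisfied.
Case 3: T(n) = Theta(n^3).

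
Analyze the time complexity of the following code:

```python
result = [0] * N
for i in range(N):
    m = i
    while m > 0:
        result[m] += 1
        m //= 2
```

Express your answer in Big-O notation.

Time complexity: O(n log n).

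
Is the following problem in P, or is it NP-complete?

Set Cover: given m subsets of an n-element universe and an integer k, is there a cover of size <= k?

This problem is NP-complete: one of Karp's 21 NP-complete problems (with k part of the input).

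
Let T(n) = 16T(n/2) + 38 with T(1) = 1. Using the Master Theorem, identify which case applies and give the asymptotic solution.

a=16, b=2, f(n)=38.
log_2(16) = 4 > 0.
Since f(n) = O(n^0) is polynomially smaller than n^4, Case 1 applies.
T(n) = Theta(n^4).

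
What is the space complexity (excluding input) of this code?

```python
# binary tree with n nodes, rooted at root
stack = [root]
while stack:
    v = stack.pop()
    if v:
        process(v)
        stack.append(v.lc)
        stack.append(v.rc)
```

Space complexity: O(n).
Auxiliary storage grows linearly with the input size n in the worst case.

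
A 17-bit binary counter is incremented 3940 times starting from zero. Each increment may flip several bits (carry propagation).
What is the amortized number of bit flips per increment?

Bit i flips on every 2^i-th increment, so over 3940 increments bit i flips floor(3940/2^i) times. Summing over i: total flips < 2 * 3940. Amortized: < 2 = O(1) per increment.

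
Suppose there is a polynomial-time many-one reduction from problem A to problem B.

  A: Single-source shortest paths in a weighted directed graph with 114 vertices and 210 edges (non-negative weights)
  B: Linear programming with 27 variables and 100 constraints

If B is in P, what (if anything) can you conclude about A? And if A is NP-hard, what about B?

A poly-time reduction A <=_p B means any A-instance can be transformed to a B-instance in poly time.
If B is in P: compose the reduction with B's poly-time algorithm to solve A in poly time, so A is in P.
If A is NP-hard: every NP problem reduces to A, which reduces to B; composing reductions, every NP problem reduces to B, so B is NP-hard.
(Here in fact A is P and B is P.)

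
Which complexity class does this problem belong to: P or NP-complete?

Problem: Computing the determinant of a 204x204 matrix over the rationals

This problem is in P: Gaussian elimination runs in O(n^3).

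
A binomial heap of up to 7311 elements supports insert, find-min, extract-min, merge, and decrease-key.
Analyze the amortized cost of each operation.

A binomial heap with n <= 7311 elements has at most floor(log_2 7311) + 1 = 13 trees. Using potential Phi = number of trees: Insert adds one tree, but cascading merges reduce count -- amortized O(1). Find-min reads the cached minimum pointer: O(1). Extract-min creates O(log n) new trees: O(log n). Merge combines tree lists: O(log n). Decrease-key sifts the element up its tree of height <= log n: O(log n).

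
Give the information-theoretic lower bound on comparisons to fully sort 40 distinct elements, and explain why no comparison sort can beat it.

A comparison sort is a binary decision tree whose leaves are the 40! = 815915283247897734345611269596115894272000000000 possible output permutations. A binary tree with L leaves has height >= ceil(log_2(L)). So any comparison sort needs >= ceil(log_2(40!)) = 160 comparisons in the worst case.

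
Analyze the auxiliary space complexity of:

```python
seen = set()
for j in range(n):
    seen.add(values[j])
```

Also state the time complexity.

Space complexity: O(n).
Auxiliary storage grows linearly with the input size n in the worst case.
Time complexity: O(n).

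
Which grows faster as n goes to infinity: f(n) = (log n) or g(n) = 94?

f(n) = (log n) grows faster: any unbounded function dominates a constant.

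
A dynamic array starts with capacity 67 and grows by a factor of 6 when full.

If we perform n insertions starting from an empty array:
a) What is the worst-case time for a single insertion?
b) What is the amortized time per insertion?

(a) Worst-case single insertion: O(n) -- when the array is full at capacity c, the resize copies all c elements, and c can be Theta(n).
(b) Resizes happen at sizes 67, 402, 2412, ... Total copy cost for n insertions: 67 + 402 + ... = O(n) (geometric series with ratio 1/6). Amortized cost per insertion: O(n)/n = O(1).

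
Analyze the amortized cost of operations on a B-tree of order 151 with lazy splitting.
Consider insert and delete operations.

In a B-tree of order 151, a node splits when it has 151 keys. With lazy splitting, we use potential Phi = number of full nodes + number of near-empty nodes. Each split costs O(1) but reduces potential. Between splits, at least 75 insertions must occur in that node. Amortized structural cost is O(1) per operation, plus O(log_151 n) traversal.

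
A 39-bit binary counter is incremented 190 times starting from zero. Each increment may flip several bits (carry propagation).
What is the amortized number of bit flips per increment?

Bit i flips on every 2^i-th increment, so over 190 increments bit i flips floor(190/2^i) times. Summing over i: total flips < 2 * 190. Amortized: < 2 = O(1) per increment.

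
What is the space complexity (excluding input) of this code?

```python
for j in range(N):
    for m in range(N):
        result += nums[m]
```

Space complexity: O(1).
Only a constant amount of auxiliary storage is used; nothing grows with n.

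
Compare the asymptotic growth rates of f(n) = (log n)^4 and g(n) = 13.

f(n) = (log n)^4 grows faster: any unbounded function dominates a constant.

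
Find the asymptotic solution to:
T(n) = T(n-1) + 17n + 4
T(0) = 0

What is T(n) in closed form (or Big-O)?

Dominant term in sum is 17*sum(i, i=1..n) = 17*n*(n+1)/2 = O(n^2).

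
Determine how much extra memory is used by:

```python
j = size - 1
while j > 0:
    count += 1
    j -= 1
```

Space complexity: O(1).
Only a constant amount of auxiliary storage is used; nothing grows with n.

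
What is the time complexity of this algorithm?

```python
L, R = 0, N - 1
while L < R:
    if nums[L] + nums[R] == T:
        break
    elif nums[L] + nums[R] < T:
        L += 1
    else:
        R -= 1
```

Time complexity: O(n).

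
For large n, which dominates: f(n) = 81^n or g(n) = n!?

g(n) = n! grows faster: n!/81^n -> infinity by Stirling.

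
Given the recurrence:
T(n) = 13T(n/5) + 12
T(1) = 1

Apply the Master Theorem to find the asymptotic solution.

a=13, b=5, f(n)=12. log_5(13) = 1.594. Case 1 of Master Theorem: T(n) = O(n^1.594).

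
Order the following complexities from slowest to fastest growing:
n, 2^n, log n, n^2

Ordered by growth rate: log n < n < n^2 < 2^n.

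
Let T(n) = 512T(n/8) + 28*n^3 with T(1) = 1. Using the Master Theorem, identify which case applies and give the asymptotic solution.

a=512, b=8, f(n)=28*n^3.
log_8(512) = 3, so n^(log_b(a)) = n^3.
f(n) = Theta(n^3), so Case 2 applies.
T(n) = Theta(n^3 log n).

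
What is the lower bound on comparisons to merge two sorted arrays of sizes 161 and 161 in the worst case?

Adversary: with |161 - 161| <= 1 the inputs can be fully interleaved so that every adjacent pair in the merged output comes from different arrays. Then each of the 321 adjacent pairs must be directly compared, or the algorithm cannot determine their relative order. Standard merge meets this bound.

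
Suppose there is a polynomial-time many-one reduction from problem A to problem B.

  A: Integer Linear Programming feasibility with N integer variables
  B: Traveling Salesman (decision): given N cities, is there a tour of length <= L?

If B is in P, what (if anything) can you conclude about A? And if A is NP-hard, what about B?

A poly-time reduction A <=_p B means any A-instance can be transformed to a B-instance in poly time.
If B is in P: compose the reduction with B's poly-time algorithm to solve A in poly time, so A is in P.
If A is NP-hard: every NP problem reduces to A, which reduces to B; composing reductions, every NP problem reduces to B, so B is NP-hard.
(Here in fact A is NP-complete and B is NP-complete.)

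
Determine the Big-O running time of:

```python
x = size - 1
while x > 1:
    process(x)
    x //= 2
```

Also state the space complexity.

Time complexity: O(log n).
Space complexity: O(1).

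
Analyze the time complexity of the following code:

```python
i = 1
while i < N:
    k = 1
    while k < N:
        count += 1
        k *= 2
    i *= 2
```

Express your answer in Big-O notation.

Time complexity: O(log^2 n).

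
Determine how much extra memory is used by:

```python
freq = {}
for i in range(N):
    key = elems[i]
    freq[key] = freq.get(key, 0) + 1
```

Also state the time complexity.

Space complexity: O(n).
Auxiliary storage grows linearly with the input size n in the worst case.
Time complexity: O(n).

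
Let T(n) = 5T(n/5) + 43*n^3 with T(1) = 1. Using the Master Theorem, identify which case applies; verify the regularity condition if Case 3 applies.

a=5, b=5, f(n)=43*n^3.
log_5(5) = 1 < 3.
f(n) = Omega(n^(1+epsilon)) for some epsilon > 0, so Case 3 is the candidate.
Regularity: a*f(n/b) = 5*43*(n/5)^3 = (5/125)*43*n^3 <= c*f(n) with c = 5/125 < 1. Satisfied.
Case 3: T(n) = Theta(n^3).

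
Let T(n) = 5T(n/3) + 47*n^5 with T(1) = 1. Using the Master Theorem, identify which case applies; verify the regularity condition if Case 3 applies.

a=5, b=3, f(n)=47*n^5.
log_3(5) = 1.465 < 5.
f(n) = Omega(n^(1.465+epsilon)) for some epsilon > 0, so Case 3 is the candidate.
Regularity: a*f(n/b) = 5*47*(n/3)^5 = (5/243)*47*n^5 <= c*f(n) with c = 5/243 < 1. Satisfied.
Case 3: T(n) = Theta(n^5).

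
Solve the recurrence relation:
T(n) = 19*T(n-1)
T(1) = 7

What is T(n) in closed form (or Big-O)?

Each step multiplies by 19. T(n) = T(1)*19^(n-1) = 7*19^(n-1).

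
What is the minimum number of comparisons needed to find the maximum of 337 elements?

Finding the maximum requires 336 comparisons. Each comparison eliminates exactly one candidate. With 337 candidates, we need 336 eliminations.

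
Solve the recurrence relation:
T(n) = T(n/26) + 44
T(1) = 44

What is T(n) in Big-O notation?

Each step divides n by 26 and adds 44. After log_26(n) steps, T(n) = O(log n).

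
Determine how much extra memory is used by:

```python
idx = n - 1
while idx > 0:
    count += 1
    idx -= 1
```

Space complexity: O(1).
Only a constant amount of auxiliary storage is used; nothing grows with n.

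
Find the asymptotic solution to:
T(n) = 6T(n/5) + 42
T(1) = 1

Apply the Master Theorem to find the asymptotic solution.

a=6, b=5, f(n)=42. log_5(6) = 1.113. Case 1 of Master Theorem: T(n) = O(n^1.113).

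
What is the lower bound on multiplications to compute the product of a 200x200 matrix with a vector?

A 200x200 matrix-vector product has 200 inner products of length 200. Output depends on all 200^2 = 40000 matrix entries. At least 40000 multiplications needed.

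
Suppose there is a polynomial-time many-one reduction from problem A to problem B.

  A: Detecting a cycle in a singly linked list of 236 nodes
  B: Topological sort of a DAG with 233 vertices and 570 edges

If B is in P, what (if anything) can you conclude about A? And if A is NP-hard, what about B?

A poly-time reduction A <=_p B means any A-instance can be transformed to a B-instance in poly time.
If B is in P: compose the reduction with B's poly-time algorithm to solve A in poly time, so A is in P.
If A is NP-hard: every NP problem reduces to A, which reduces to B; composing reductions, every NP problem reduces to B, so B is NP-hard.
(Here in fact A is P and B is P.)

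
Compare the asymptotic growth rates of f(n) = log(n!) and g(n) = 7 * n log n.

f(n) = log(n!) and g(n) = 7 * n log n are Theta of each other: Stirling: log(n!) = n log n - n + O(log n) = Theta(n log n); the constant 7 doesn't change the Theta class.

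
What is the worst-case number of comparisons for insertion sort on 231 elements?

Insertion sort on reverse-sorted input: 1 + 2 + ... + (231-1) = 26565 comparisons.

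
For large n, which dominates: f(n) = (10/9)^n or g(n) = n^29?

f(n) = (10/9)^n grows faster: (10/9)^n is exponential with base 10/9 > 1, dominating every polynomial.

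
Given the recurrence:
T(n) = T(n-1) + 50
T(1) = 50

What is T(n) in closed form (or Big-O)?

Unrolling: T(n) = T(n-1) + 50 = T(n-2) + 2*50 = ... = T(1) + (n-1)*50 = 50 + (n-1)*50 = 50n.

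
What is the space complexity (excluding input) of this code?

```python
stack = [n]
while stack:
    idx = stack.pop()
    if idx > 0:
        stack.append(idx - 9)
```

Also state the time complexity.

Space complexity: O(1).
Only a constant amount of auxiliary storage is used; nothing grows with n.
Time complexity: O(n).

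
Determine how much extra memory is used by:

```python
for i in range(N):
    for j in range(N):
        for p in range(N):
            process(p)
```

Space complexity: O(1).
Only a constant amount of auxiliary storage is used; nothing grows with n.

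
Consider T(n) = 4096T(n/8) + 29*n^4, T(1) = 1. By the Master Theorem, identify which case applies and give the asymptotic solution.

a=4096, b=8, f(n)=29*n^4.
log_8(4096) = 4, so n^(log_b(a)) = n^4.
f(n) = Theta(n^4), so Case 2 applies.
T(n) = Theta(n^4 log n).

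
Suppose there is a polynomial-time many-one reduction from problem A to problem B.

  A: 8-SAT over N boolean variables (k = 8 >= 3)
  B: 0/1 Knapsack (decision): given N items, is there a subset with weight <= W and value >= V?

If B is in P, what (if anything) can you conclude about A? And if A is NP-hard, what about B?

A poly-time reduction A <=_p B means any A-instance can be transformed to a B-instance in poly time.
If B is in P: compose the reduction with B's poly-time algorithm to solve A in poly time, so A is in P.
If A is NP-hard: every NP problem reduces to A, which reduces to B; composing reductions, every NP problem reduces to B, so B is NP-hard.
(Here in fact A is NP-complete and B is NP-complete.)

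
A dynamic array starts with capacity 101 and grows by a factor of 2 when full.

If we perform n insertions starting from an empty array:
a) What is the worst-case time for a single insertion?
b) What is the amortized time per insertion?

(a) Worst-case single insertion: O(n) -- when the array is full at capacity c, the resize copies all c elements, and c can be Theta(n).
(b) Resizes happen at sizes 101, 202, 404, ... Total copy cost for n insertions: 101 + 202 + ... = O(n) (geometric series with ratio 1/2). Amortized cost per insertion: O(n)/n = O(1).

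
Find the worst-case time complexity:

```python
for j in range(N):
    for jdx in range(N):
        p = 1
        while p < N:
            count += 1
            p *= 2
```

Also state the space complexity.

Time complexity: O(n^2 log n).
Space complexity: O(1).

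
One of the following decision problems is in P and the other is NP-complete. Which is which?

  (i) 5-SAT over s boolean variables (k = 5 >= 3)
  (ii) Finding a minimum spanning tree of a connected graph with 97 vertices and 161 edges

(i) is NP-complete: 3-SAT is NP-complete (Cook-Levin); k-SAT for k>=3 reduces from 3-SAT.
(ii) is P: Kruskal's / Prim's algorithms run in polynomial time.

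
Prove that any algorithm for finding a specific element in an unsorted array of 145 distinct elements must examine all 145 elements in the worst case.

Adversary argument: if the algorithm examines fewer than 145 elements, the adversary places the target in an unexamined position. The algorithm cannot distinguish 'not present' from 'in unexamined position'.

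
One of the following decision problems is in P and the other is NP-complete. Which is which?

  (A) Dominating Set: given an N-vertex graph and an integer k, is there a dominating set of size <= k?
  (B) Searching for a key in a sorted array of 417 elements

(A) is NP-complete: reduces from Set Cover (with k part of the input).
(B) is P: binary search runs in O(log n).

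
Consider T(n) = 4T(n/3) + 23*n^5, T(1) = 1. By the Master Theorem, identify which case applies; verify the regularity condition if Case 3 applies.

a=4, b=3, f(n)=23*n^5.
log_3(4) = 1.262 < 5.
f(n) = Omega(n^(1.262+epsilon)) for some epsilon > 0, so Case 3 is the candidate.
Regularity: a*f(n/b) = 4*23*(n/3)^5 = (4/243)*23*n^5 <= c*f(n) with c = 4/243 < 1. Satisfied.
Case 3: T(n) = Theta(n^5).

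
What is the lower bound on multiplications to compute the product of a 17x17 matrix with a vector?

A 17x17 matrix-vector product has 17 inner products of length 17. Output depends on all 17^2 = 289 matrix entries. At least 289 multiplications needed.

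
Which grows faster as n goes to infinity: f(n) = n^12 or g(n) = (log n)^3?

f(n) = n^12 grows faster: any positive polynomial dominates any polylog.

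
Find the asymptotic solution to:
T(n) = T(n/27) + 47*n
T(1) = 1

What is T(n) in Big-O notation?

Geometric series: 47*n*(1 + 1/27 + 1/27^2 + ...) = O(n). T(n) = O(n).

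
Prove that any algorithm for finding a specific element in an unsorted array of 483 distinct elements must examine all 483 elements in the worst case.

Adversary argument: if the algorithm examines fewer than 483 elements, the adversary places the target in an unexamined position. The algorithm cannot distinguish 'not present' from 'in unexamined position'.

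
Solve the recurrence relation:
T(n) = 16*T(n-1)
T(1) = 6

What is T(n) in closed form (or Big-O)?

Each step multiplies by 16. T(n) = T(1)*16^(n-1) = 6*16^(n-1).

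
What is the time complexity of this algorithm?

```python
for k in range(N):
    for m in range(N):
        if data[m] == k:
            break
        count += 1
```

Time complexity: O(n^2).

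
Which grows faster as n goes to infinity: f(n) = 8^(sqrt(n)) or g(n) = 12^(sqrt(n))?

g(n) = 12^(sqrt(n)) grows faster: ratio is (12/8)^(sqrt(n)) -> infinity since 12/8 > 1.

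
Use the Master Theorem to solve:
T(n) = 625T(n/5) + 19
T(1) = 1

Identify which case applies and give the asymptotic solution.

a=625, b=5, f(n)=19.
log_5(625) = 4 > 0.
Since f(n) = O(n^0) is polynomially smaller than n^4, Case 1 applies.
T(n) = Theta(n^4).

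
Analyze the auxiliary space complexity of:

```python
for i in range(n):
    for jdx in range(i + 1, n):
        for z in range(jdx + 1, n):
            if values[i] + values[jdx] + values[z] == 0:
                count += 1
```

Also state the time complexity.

Space complexity: O(1).
Only a constant amount of auxiliary storage is used; nothing grows with n.
Time complexity: O(n^3).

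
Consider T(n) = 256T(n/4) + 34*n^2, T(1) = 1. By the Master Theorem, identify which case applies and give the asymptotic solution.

a=256, b=4, f(n)=34*n^2.
log_4(256) = 4 > 2.
Since f(n) = O(n^2) is polynomially smaller than n^4, Case 1 applies.
T(n) = Theta(n^4).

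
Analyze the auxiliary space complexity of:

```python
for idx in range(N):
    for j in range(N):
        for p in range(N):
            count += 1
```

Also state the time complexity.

Space complexity: O(1).
Only a constant amount of auxiliary storage is used; nothing grows with n.
Time complexity: O(n^3).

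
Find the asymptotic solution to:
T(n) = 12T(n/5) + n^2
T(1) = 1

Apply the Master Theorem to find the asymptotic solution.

a=12, b=5, f(n)=n^2. log_5(12) = 1.544 < 2. Case 3: T(n) = O(n^2).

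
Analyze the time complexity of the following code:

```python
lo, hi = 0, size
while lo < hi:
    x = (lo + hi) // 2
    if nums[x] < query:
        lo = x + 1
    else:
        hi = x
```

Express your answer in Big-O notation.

Time complexity: O(log n).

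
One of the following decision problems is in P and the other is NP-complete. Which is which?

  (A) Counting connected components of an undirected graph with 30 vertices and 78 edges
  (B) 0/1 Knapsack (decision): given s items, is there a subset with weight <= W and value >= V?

(A) is P: BFS/DFS visits each vertex and edge once: O(V+E).
(B) is NP-complete: reduces from Subset Sum.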